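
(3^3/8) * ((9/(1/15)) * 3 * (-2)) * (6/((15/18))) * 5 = -98415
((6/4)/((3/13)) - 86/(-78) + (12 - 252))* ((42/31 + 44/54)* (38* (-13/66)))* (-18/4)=-156363502/9207 = -16983.11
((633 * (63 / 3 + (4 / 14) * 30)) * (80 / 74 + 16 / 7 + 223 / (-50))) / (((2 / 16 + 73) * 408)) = -5284917/7705250 = -0.69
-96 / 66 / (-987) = 16/10857 = 0.00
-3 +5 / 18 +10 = 131/18 = 7.28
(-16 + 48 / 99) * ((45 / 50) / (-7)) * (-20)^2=61440/77 = 797.92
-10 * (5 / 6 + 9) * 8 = -786.67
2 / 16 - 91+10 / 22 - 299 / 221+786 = 1038563/1496 = 694.23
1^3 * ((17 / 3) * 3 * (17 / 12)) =289/12 = 24.08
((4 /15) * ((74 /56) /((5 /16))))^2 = 350464/275625 = 1.27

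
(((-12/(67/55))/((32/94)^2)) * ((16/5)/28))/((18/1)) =-24299/45024 = -0.54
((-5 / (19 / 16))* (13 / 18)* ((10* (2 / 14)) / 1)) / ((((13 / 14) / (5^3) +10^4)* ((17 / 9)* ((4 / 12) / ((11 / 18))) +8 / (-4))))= 446875/997500741 = 0.00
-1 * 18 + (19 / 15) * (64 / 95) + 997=73489/75 = 979.85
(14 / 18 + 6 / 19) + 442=75769/171 = 443.09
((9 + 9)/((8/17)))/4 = 153/16 = 9.56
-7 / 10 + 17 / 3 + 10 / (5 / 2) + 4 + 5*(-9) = -961/30 = -32.03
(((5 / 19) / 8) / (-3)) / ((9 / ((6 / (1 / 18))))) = -5/38 = -0.13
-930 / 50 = -93/5 = -18.60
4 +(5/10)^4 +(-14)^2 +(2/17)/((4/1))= 54425/272 = 200.09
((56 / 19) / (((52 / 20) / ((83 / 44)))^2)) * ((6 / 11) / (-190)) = -723345/162405958 = 0.00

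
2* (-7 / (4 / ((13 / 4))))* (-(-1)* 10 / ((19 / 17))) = -7735/76 = -101.78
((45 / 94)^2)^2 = 4100625/78074896 = 0.05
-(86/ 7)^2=-7396/49 = -150.94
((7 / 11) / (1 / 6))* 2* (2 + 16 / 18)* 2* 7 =10192/33 = 308.85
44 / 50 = 22/25 = 0.88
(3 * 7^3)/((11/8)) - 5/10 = 16453/22 = 747.86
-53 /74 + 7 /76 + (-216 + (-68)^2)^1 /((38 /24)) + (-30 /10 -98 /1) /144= 281695705/101232 = 2782.67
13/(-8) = -13/8 = -1.62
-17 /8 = -2.12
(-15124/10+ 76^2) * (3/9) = 7106/5 = 1421.20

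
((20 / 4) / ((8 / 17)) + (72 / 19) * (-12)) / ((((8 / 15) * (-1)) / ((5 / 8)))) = 397275/9728 = 40.84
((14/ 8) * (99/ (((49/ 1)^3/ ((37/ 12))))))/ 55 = 111/1344560 = 0.00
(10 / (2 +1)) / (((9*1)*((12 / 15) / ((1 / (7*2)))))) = 25/756 = 0.03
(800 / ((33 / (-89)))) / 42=-35600/693 = -51.37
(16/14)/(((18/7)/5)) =20/9 = 2.22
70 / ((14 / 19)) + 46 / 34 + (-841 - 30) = -13169/17 = -774.65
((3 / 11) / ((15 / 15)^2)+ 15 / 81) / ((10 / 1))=68/1485 = 0.05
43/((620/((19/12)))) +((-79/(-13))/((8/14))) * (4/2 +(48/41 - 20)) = -709284739/3965520 = -178.86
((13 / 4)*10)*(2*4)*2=520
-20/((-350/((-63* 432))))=-7776/5 = -1555.20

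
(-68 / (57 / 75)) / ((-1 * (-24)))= -425/114 = -3.73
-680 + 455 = -225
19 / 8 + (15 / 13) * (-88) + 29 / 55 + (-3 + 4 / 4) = -575639/5720 = -100.64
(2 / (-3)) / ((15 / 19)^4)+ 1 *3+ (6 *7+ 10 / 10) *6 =39378733/151875 = 259.28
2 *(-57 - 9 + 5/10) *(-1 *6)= 786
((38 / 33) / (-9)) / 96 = -19/14256 = 0.00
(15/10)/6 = 1/4 = 0.25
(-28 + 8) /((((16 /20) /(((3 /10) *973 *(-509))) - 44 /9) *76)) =22286565/414035308 = 0.05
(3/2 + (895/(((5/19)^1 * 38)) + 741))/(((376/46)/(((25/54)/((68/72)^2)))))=717600/13583 = 52.83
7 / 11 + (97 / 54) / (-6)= 1201/3564 = 0.34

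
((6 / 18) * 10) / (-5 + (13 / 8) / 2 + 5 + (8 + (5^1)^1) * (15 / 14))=0.23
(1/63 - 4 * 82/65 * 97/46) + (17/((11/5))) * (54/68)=-9300623/2072070 = -4.49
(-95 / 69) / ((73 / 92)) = -380/219 = -1.74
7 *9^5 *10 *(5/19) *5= 103335750/19 = 5438723.68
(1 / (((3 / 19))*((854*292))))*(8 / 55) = 19/5143215 = 0.00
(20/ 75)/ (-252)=-1/945 = 0.00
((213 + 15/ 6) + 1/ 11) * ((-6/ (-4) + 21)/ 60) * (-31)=-441099/176 = -2506.24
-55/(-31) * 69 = 3795/31 = 122.42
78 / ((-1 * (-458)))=39/229 = 0.17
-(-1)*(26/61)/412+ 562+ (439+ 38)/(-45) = 551.40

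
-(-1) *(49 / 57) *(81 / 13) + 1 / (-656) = 867641/162032 = 5.35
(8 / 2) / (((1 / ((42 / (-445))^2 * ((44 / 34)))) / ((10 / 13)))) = 0.04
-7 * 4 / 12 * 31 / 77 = -31/33 = -0.94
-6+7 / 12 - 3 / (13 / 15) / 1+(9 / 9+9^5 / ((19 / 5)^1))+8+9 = 46085257/2964 = 15548.33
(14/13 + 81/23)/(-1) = -1375/299 = -4.60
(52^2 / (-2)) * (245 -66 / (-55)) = -1664312/5 = -332862.40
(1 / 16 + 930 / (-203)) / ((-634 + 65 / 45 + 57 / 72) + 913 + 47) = -132093/9594998 = -0.01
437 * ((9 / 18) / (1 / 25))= 10925/2 = 5462.50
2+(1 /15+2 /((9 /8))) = 173/45 = 3.84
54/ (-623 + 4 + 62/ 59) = -354/4051 = -0.09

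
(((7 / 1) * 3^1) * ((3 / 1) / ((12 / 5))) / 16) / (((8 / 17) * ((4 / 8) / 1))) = 1785/256 = 6.97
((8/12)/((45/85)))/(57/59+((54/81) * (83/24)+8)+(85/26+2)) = 104312/1370181 = 0.08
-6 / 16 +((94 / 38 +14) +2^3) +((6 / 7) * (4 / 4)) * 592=565545/1064 = 531.53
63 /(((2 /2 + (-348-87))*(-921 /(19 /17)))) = 57/323578 = 0.00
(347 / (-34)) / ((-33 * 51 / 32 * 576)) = 347/1029996 = 0.00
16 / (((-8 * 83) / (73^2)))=-10658/83 = -128.41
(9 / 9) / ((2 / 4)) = 2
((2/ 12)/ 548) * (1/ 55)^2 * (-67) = -67/9946200 = 0.00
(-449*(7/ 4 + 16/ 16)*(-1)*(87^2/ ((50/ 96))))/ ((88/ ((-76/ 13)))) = -387426834/325 = -1192082.57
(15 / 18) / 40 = 1/48 = 0.02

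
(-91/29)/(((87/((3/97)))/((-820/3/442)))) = 2870/4160427 = 0.00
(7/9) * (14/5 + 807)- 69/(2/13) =16321/90 = 181.34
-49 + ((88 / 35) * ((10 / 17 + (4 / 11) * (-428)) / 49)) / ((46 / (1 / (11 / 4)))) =-51699777/1053745 = -49.06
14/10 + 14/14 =12/5 = 2.40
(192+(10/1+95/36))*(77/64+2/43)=255.72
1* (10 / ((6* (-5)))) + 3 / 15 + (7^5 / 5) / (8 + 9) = 50387/255 = 197.60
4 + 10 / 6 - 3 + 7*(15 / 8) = 379/24 = 15.79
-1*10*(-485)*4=19400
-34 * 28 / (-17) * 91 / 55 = 5096/55 = 92.65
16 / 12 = 4/3 = 1.33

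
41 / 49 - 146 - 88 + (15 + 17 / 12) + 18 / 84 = -127321/588 = -216.53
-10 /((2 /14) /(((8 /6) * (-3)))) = 280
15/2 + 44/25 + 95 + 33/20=10591/100 = 105.91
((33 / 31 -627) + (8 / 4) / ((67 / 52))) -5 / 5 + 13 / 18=-23353577/37386 = -624.66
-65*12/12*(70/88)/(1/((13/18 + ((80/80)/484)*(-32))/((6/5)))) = -16254875/574992 = -28.27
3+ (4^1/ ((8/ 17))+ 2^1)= 27/2 = 13.50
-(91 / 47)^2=-8281/2209 = -3.75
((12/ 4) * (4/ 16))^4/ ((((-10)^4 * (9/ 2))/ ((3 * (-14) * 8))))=-189/80000 = 0.00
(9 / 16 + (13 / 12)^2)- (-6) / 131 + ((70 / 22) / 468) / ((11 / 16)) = 8861377/4945512 = 1.79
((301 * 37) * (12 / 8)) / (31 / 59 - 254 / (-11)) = 7227913/10218 = 707.37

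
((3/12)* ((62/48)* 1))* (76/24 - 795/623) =219077/358848 = 0.61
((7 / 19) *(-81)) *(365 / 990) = -4599/418 = -11.00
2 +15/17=49/17 = 2.88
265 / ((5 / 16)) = 848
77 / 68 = 1.13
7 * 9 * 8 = 504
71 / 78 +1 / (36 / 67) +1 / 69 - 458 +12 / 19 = -92969407/204516 = -454.58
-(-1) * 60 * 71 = 4260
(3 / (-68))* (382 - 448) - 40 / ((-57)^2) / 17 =321571/110466 = 2.91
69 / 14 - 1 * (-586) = 8273/14 = 590.93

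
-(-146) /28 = 73/14 = 5.21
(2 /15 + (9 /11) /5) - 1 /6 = 43/330 = 0.13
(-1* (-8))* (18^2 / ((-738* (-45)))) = 16/205 = 0.08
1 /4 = 0.25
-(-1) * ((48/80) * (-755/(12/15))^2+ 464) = 8557799/16 = 534862.44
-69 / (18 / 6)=-23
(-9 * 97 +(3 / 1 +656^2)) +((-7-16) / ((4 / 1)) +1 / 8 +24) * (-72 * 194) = 172804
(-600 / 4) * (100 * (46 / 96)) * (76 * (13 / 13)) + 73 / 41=-22396177/41 = -546248.22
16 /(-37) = -0.43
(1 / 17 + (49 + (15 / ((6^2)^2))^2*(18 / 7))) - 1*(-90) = 171570089/1233792 = 139.06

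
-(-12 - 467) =479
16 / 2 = 8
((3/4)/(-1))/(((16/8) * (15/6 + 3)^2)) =-3/242 = -0.01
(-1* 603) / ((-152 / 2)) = 603/76 = 7.93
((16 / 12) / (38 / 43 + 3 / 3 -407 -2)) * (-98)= 8428/26259 = 0.32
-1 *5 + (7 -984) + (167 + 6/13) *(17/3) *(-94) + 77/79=-277851373/3081 = -90182.20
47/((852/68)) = 799/213 = 3.75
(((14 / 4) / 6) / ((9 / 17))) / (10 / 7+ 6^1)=833/5616 = 0.15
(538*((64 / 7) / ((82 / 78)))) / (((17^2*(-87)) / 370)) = -68.85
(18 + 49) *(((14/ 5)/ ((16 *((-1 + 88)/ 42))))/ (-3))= -3283/1740 = -1.89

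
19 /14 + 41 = 593/14 = 42.36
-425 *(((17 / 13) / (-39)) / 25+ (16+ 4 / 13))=-3513611/507 = -6930.20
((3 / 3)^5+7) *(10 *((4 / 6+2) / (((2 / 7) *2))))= 1120/3 = 373.33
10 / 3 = 3.33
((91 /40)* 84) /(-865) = -1911/8650 = -0.22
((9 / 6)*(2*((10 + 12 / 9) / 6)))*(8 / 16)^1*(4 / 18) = 17/27 = 0.63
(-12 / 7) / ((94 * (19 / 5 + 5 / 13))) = -195/44744 = 0.00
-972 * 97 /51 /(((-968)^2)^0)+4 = -31360/17 = -1844.71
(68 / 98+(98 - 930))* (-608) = 24766272/49 = 505434.12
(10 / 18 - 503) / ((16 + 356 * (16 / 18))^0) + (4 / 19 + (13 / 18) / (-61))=-3492617/6954 = -502.25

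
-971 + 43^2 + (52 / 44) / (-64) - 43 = 587827/704 = 834.98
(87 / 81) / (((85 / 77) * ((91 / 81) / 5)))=957/221 = 4.33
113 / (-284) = -113/284 = -0.40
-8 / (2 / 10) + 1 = -39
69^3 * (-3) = -985527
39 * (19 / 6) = 247/2 = 123.50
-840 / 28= -30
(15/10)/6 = 1/4 = 0.25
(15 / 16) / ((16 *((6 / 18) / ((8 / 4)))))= 45/128 = 0.35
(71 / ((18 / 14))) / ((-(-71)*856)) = 7/7704 = 0.00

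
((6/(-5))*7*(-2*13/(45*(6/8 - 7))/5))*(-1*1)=1456/9375 = 0.16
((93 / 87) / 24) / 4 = 31/2784 = 0.01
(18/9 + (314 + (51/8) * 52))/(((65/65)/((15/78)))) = 6475/52 = 124.52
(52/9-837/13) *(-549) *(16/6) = 3346216/39 = 85800.41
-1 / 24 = -0.04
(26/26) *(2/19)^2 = 4/361 = 0.01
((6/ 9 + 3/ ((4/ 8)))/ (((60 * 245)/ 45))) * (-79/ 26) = -79/1274 = -0.06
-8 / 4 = -2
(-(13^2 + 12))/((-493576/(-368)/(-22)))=183172/61697 = 2.97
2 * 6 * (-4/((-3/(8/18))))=64/9 = 7.11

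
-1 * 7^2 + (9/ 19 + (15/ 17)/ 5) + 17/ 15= -228764/4845 = -47.22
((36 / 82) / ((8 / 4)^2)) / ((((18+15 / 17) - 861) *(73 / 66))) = -1683/14282596 = 0.00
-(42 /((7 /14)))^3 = -592704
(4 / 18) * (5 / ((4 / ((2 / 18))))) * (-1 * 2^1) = -5/81 = -0.06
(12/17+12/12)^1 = 1.71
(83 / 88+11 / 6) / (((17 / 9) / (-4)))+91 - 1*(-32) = 43803/374 = 117.12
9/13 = 0.69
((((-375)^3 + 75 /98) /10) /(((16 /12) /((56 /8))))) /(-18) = 344531245/224 = 1538085.92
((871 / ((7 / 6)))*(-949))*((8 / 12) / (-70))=1653158/245 = 6747.58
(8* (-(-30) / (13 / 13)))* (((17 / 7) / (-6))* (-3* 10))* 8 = 163200/7 = 23314.29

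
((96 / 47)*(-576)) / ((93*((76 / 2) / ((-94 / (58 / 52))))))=479232/17081 = 28.06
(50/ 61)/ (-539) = -50/32879 = 0.00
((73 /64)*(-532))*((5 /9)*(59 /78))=-2864155/11232 = -255.00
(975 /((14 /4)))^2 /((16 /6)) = 2851875/98 = 29100.77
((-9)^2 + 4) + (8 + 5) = 98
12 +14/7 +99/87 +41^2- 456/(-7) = 357540/203 = 1761.28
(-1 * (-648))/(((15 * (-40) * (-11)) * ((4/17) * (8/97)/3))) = 133569/8800 = 15.18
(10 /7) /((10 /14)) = 2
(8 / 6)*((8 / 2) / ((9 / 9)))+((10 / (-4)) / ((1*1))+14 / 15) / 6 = 913/180 = 5.07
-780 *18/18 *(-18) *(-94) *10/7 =-1885371.43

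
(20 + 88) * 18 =1944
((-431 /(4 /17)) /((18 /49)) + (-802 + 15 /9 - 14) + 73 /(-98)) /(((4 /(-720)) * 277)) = 3769.93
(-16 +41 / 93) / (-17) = 1447/1581 = 0.92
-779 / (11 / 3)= -2337/11 = -212.45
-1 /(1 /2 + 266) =-2/533 = 0.00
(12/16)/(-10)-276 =-11043/40 = -276.08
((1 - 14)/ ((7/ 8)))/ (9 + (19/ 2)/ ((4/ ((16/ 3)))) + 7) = -156/301 = -0.52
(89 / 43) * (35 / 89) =0.81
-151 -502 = -653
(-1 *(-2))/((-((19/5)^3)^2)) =-31250/47045881 = 0.00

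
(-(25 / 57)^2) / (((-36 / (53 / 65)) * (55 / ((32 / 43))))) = 10600/179802909 = 0.00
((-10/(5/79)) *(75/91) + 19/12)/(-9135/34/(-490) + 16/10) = -11940035/199407 = -59.88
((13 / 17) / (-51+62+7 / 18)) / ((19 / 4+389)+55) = 936/6255575 = 0.00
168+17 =185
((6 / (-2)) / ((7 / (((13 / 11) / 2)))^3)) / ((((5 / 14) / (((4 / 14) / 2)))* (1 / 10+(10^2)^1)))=-507/70306082 = 0.00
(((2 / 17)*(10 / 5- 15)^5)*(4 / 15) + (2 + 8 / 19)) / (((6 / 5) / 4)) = -38819.96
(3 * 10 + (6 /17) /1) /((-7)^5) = -516/285719 = 0.00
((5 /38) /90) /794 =1/543096 = 0.00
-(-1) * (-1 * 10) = -10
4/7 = 0.57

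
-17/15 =-1.13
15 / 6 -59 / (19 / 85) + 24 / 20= -49447/190 = -260.25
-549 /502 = -1.09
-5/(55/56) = -56/11 = -5.09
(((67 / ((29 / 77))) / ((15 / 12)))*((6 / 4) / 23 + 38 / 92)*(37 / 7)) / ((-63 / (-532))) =91187536/30015 = 3038.07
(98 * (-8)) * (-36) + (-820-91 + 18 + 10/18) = 245984/9 = 27331.56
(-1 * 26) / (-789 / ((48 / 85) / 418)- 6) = 208/4672243 = 0.00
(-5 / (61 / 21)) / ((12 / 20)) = -2.87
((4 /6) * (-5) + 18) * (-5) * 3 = -220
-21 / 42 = -1/2 = -0.50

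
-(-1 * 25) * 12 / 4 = 75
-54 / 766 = -27/383 = -0.07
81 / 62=1.31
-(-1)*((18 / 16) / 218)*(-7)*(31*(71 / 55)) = -138663/95920 = -1.45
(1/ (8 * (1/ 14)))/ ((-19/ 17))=-119/76 = -1.57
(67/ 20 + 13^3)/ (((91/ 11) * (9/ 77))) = 1774949/780 = 2275.58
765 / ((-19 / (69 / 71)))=-39.13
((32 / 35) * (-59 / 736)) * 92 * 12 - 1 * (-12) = -2412/35 = -68.91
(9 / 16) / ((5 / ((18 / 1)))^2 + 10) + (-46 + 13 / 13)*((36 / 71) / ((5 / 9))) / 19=-37099539/17617940 = -2.11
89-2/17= 1511/17 = 88.88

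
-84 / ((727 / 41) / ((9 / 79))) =-30996/57433 = -0.54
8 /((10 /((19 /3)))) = 76/15 = 5.07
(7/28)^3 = 1/64 = 0.02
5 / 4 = 1.25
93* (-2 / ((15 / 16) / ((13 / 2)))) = -6448/5 = -1289.60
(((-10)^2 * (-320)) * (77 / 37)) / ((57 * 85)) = -13.75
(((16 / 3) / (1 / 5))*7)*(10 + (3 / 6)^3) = 1890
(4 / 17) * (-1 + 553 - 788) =-944/17 = -55.53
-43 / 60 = -0.72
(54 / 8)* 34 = 459/2 = 229.50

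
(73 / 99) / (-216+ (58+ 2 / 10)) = -365/78111 = 0.00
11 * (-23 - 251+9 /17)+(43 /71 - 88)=-3736354/1207 = -3095.57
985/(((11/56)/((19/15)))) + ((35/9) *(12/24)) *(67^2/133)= 24142207/3762 = 6417.39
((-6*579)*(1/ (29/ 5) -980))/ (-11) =-98713710/319 = -309447.37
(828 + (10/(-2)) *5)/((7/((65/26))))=4015/14 = 286.79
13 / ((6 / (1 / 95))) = 0.02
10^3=1000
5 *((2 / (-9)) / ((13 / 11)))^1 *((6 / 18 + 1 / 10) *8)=-3.26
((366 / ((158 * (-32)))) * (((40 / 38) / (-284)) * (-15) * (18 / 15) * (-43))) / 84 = 118035/47743808 = 0.00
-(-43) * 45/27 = 215/3 = 71.67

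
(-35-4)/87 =-13/29 = -0.45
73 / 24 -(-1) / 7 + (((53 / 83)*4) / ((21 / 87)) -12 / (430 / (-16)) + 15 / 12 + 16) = 94324189/2997960 = 31.46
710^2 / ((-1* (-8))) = 63012.50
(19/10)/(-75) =-19/750 = -0.03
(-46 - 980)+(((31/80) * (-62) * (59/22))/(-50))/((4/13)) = -179838913/176000 = -1021.81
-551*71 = -39121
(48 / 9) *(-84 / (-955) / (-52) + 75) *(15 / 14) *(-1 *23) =-9856.92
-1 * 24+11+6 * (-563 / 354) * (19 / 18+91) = -946697/1062 = -891.43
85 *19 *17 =27455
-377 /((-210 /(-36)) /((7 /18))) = -377/15 = -25.13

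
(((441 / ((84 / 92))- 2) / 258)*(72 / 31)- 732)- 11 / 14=-13594439/18662 = -728.46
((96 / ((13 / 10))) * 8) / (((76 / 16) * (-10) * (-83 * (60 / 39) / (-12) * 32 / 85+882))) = -0.01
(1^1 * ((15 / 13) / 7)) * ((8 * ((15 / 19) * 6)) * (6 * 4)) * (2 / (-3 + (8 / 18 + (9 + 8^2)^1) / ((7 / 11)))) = 2332800/874627 = 2.67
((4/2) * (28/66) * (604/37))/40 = 2114/6105 = 0.35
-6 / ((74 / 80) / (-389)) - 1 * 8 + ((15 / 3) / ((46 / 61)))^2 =200365349/78292 = 2559.21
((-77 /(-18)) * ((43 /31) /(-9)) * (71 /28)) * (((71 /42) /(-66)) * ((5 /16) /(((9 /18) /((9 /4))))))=1083815/17998848 = 0.06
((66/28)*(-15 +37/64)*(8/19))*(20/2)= -152295/1064 = -143.13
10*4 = 40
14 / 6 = 7/3 = 2.33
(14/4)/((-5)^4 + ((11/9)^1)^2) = 567/101492 = 0.01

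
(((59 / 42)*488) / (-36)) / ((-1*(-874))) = -3599/165186 = -0.02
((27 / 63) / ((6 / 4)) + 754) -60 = 4860/7 = 694.29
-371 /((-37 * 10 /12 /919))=2045694/185 = 11057.81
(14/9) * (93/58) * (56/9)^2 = 680512/7047 = 96.57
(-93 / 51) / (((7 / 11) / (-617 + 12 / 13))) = 2731069/1547 = 1765.40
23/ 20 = 1.15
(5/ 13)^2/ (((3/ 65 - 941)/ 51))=-6375/795106 = -0.01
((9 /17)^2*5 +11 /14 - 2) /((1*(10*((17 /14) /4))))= 1514/24565 = 0.06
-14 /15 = -0.93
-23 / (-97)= 23/97 = 0.24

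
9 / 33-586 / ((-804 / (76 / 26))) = 69076/28743 = 2.40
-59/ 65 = -0.91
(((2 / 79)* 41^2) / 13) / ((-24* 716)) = -1681/8823984 = 0.00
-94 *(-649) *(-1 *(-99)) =6039594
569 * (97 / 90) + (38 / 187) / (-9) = 3440237/5610 = 613.23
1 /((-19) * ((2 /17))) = -0.45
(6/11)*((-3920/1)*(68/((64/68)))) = -1699320/11 = -154483.64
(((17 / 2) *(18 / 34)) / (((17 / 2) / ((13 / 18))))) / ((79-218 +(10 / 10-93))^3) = -13/419097294 = 0.00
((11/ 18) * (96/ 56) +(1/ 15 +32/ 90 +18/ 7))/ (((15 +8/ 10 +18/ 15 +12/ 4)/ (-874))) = -556301/3150 = -176.60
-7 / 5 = -1.40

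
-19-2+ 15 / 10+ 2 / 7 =-19.21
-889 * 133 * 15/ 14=-253365/2 = -126682.50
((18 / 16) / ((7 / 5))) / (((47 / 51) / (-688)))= -197370/329 = -599.91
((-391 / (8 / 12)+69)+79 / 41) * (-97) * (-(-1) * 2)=4100869/41 = 100021.20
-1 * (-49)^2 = -2401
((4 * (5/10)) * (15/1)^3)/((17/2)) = 13500/17 = 794.12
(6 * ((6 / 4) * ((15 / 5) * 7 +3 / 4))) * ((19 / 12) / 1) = 4959/16 = 309.94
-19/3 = -6.33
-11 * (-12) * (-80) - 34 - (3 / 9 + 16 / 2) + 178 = -31273/3 = -10424.33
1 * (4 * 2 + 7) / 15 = 1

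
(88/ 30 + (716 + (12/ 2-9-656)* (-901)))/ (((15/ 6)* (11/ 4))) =71337352/825 = 86469.52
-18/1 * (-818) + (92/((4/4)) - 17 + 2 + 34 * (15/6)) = 14886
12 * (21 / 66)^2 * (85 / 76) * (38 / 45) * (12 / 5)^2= 6.61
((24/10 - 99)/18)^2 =25921/900 = 28.80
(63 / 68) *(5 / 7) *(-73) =-3285/68 = -48.31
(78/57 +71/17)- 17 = -3700/323 = -11.46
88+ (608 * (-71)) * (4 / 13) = -171528/13 = -13194.46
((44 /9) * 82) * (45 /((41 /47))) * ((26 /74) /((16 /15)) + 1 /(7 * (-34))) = 59219765/8806 = 6724.93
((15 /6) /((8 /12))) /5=3/4 = 0.75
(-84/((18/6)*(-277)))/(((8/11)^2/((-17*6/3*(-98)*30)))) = 10583265/554 = 19103.37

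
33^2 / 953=1089/953 = 1.14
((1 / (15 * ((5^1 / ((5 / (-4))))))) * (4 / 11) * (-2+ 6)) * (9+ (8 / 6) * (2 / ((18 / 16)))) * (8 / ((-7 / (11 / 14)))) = 4912/19845 = 0.25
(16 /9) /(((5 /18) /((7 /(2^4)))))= 14/5 = 2.80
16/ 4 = 4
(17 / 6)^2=289/36 = 8.03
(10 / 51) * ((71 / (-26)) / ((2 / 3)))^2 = 75615/22984 = 3.29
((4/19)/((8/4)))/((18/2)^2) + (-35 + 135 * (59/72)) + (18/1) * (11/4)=1540555/12312 = 125.13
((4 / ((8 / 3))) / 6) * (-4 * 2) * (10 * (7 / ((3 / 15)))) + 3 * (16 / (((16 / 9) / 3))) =-619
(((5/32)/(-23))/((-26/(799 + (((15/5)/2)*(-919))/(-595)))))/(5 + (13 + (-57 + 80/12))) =-2860701/441773696 = -0.01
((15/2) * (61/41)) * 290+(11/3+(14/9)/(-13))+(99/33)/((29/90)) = 3248.83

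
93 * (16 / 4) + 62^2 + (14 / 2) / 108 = 455335/108 = 4216.06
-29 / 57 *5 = -145/57 = -2.54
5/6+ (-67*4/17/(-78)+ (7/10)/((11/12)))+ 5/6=31997/12155 = 2.63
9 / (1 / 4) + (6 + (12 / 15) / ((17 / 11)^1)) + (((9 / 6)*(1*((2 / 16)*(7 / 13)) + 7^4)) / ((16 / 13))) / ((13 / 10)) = 324395221/141440 = 2293.52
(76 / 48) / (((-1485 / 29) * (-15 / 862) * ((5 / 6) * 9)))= 237481/1002375 = 0.24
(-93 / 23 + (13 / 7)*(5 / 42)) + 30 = 177013/6762 = 26.18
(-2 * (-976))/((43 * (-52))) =-488/559 = -0.87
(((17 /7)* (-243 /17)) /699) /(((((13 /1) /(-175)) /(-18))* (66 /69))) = -419175/33319 = -12.58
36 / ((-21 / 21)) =-36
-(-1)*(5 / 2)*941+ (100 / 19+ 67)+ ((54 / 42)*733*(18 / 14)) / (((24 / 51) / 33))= 650916443/7448 = 87394.80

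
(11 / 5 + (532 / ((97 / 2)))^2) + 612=34555519/47045 = 734.52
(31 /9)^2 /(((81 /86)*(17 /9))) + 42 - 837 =-9769789/12393 = -788.33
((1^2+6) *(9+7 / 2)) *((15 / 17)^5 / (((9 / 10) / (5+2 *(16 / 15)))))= 526640625/1419857 = 370.91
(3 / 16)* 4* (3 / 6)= 3/8 = 0.38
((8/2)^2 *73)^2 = 1364224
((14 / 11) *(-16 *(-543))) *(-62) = -7541184/11 = -685562.18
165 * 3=495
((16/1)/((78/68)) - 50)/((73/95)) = -133570/2847 = -46.92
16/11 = 1.45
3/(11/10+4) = 10/17 = 0.59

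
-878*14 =-12292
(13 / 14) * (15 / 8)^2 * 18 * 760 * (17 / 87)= 14171625/1624 = 8726.37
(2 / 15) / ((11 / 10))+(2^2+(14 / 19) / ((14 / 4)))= 2716/627 = 4.33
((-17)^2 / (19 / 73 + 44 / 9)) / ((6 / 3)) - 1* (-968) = 396433/398 = 996.06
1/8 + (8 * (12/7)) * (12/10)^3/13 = 177263/91000 = 1.95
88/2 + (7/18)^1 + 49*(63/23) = 73943/414 = 178.61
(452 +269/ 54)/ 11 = 24677/594 = 41.54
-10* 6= -60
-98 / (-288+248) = 49/20 = 2.45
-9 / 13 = -0.69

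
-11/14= -0.79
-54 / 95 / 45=-0.01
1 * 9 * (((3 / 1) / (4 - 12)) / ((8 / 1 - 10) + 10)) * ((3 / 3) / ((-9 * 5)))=3/320 = 0.01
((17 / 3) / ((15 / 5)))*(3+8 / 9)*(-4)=-2380/81 = -29.38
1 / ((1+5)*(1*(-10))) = -1/60 = -0.02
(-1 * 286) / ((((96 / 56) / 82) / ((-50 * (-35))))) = -71821750/3 = -23940583.33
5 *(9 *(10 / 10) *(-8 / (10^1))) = -36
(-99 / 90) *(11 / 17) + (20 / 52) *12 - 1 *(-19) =50617/2210 = 22.90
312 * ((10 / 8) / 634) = 195/317 = 0.62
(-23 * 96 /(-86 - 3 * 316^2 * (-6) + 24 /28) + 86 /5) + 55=227087879/3145315 = 72.20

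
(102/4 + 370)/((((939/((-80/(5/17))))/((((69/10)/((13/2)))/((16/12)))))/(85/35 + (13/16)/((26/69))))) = -10471371/25040 = -418.19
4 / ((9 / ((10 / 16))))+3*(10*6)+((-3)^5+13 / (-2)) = -69.22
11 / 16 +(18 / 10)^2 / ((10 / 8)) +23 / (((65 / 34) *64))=180309/52000 = 3.47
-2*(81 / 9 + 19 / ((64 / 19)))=-937/32 = -29.28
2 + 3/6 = 5/2 = 2.50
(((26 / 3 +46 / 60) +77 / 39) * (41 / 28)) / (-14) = -60803/50960 = -1.19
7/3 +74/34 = 230/51 = 4.51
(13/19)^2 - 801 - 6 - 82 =-320760/361 = -888.53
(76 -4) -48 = 24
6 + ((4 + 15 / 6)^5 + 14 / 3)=1114903/96 = 11613.57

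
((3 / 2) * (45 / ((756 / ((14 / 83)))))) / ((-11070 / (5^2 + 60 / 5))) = -37/735048 = 0.00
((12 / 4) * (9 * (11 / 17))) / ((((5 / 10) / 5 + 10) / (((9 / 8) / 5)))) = 2673/6868 = 0.39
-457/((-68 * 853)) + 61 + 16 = 4466765/58004 = 77.01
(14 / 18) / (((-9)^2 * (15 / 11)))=77/10935 = 0.01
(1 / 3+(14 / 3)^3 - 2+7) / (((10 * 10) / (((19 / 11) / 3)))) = 13718/22275 = 0.62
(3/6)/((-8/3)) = -3/16 = -0.19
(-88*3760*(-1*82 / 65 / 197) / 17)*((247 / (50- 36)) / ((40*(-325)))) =-6443888/38094875 = -0.17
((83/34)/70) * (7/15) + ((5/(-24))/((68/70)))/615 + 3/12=0.27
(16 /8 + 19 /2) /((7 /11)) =253/14 = 18.07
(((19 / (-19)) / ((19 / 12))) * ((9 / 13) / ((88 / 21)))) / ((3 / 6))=-567/2717 = -0.21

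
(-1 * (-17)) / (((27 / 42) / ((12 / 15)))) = 952/45 = 21.16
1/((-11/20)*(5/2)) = -8/11 = -0.73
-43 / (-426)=43/426 = 0.10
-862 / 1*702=-605124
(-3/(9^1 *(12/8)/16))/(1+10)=-32/99 = -0.32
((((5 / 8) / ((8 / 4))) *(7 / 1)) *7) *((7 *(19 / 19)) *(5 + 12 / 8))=22295/32 = 696.72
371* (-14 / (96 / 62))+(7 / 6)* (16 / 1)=-80059/24 = -3335.79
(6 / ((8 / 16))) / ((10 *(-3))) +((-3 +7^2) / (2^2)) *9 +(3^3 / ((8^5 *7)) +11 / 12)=357884309/3440640 = 104.02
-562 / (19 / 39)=-21918/19 = -1153.58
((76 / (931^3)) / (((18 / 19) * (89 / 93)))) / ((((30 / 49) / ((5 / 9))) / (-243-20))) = -8153/328867371 = 0.00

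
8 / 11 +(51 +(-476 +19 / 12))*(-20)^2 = -5589076/33 = -169365.94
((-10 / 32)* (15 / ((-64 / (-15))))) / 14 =-1125/14336 = -0.08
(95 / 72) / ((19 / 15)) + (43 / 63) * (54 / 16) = 281/84 = 3.35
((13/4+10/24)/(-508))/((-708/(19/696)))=209/750978432 = 0.00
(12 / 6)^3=8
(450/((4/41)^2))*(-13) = -4916925/8 = -614615.62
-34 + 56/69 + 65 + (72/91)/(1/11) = 254393/6279 = 40.51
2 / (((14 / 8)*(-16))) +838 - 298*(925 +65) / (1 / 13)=-53681909/14 = -3834422.07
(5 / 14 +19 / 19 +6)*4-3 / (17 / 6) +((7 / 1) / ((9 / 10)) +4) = 42998/1071 = 40.15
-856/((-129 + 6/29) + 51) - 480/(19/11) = -1430003/5358 = -266.89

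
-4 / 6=-2/3 = -0.67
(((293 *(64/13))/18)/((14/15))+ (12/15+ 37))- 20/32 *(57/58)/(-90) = 156652261/1266720 = 123.67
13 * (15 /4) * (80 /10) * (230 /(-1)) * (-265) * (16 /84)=31694000/7 = 4527714.29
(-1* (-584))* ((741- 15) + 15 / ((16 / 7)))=855633/2 = 427816.50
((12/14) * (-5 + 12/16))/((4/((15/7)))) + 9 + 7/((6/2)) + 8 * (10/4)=34553/1176 = 29.38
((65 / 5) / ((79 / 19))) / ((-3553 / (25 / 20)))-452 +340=-6618369/59092 = -112.00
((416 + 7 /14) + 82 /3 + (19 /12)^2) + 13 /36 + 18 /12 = 64541/144 = 448.20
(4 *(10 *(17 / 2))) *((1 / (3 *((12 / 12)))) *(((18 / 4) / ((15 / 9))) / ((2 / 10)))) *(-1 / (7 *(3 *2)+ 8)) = -153/5 = -30.60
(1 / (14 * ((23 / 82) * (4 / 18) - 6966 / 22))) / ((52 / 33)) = -133947/935461072 = 0.00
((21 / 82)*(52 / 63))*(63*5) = 2730/41 = 66.59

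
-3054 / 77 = -39.66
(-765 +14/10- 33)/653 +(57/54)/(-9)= -707281/528930 = -1.34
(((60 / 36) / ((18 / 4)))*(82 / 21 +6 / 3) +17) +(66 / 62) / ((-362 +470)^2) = 19.19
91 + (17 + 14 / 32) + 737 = 13527/16 = 845.44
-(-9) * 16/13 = 144/13 = 11.08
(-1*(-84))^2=7056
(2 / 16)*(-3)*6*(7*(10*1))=-315/2 = -157.50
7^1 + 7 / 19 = 7.37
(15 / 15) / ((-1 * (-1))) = 1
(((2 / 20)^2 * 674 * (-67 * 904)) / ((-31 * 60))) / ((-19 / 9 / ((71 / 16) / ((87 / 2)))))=-181151317/17081000 = -10.61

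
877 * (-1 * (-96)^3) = 775913472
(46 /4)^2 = 529/4 = 132.25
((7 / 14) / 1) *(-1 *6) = -3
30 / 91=0.33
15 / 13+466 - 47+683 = 14341/13 = 1103.15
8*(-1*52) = -416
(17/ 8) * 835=14195/8 = 1774.38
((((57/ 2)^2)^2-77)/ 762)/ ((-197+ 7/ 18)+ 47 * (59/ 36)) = -10554769/1457960 = -7.24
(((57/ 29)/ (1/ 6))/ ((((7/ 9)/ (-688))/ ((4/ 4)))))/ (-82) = 1058832/8323 = 127.22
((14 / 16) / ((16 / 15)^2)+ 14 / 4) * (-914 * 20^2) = -99888775/64 = -1560762.11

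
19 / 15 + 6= 109/15 = 7.27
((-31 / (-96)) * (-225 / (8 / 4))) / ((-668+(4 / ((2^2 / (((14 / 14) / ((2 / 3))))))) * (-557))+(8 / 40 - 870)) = 3875/253152 = 0.02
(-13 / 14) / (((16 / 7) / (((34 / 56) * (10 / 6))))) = -1105/2688 = -0.41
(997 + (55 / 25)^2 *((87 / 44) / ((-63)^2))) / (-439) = -131903419/58079700 = -2.27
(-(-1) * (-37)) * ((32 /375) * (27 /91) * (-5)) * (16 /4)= 42624/2275 = 18.74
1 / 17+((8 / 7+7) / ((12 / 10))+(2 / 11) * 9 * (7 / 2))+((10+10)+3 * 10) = 163813/2618 = 62.57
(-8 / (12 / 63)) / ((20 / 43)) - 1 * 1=-913/10 = -91.30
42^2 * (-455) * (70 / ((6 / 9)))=-84275100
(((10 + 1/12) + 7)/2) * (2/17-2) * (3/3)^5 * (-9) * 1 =2460/17 = 144.71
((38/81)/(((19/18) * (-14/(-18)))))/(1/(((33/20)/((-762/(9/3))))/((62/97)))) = -3201/551180 = -0.01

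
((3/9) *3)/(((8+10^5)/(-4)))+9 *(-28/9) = -700057/25002 = -28.00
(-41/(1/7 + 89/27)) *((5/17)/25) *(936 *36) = -10042704/2125 = -4725.98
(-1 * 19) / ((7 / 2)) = -38/7 = -5.43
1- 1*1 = 0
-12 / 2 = -6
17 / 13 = 1.31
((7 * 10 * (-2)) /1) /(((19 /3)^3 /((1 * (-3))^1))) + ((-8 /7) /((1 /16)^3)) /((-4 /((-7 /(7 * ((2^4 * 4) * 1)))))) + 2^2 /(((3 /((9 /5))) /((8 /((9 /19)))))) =17213324/720195 = 23.90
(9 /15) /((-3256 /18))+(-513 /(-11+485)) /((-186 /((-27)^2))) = 21123558/4983715 = 4.24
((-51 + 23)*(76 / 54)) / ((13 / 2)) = -2128/351 = -6.06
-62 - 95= -157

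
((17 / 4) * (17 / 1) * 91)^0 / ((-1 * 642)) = -1/642 = 0.00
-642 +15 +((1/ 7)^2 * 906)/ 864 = -4423961/7056 = -626.98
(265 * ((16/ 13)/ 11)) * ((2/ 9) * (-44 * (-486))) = 1831680/13 = 140898.46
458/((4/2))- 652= -423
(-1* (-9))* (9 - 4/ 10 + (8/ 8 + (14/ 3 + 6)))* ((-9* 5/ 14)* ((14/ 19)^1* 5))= -2160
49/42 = 7/6 = 1.17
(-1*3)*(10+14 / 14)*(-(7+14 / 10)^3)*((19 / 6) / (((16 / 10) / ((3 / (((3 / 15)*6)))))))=1935549/20 = 96777.45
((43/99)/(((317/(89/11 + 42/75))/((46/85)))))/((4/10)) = 784277/48905175 = 0.02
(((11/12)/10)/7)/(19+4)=11/19320 = 0.00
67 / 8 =8.38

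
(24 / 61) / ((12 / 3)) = 6/61 = 0.10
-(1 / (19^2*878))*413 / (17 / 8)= -1652/2694143 = 0.00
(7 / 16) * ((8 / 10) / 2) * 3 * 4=21/10 = 2.10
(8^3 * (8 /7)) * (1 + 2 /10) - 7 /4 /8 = 786187/1120 = 701.95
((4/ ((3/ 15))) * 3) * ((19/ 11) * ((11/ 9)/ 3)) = 380/9 = 42.22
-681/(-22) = 681/22 = 30.95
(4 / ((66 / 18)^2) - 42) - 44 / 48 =-61883/1452 = -42.62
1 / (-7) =-1/7 = -0.14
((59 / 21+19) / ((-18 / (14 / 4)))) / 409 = -229/22086 = -0.01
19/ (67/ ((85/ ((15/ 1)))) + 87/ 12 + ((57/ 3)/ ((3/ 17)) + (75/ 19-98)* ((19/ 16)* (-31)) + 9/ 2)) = 15504/2932339 = 0.01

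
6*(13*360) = 28080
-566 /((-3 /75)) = 14150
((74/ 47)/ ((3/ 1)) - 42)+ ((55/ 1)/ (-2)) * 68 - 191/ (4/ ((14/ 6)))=-1140911/564 = -2022.89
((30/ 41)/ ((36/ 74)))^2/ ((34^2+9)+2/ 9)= 34225/17628647 = 0.00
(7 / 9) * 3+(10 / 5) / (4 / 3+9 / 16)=925/273 = 3.39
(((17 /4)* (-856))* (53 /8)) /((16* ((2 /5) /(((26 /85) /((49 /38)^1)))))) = -1400737/1568 = -893.33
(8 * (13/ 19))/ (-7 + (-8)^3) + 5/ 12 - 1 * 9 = -338977/39444 = -8.59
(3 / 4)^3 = 27/64 = 0.42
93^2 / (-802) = -8649/802 = -10.78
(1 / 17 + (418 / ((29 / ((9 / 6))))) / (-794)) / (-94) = -12367/36795548 = 0.00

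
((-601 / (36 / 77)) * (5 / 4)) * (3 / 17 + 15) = -9949555/408 = -24386.16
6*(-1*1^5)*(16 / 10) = -48/5 = -9.60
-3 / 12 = -1/4 = -0.25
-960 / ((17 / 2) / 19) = -36480/17 = -2145.88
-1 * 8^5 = -32768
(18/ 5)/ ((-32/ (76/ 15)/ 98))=-2793/50 = -55.86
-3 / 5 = -0.60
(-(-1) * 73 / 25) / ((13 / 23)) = 1679/325 = 5.17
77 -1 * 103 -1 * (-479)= 453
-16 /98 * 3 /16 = -3/98 = -0.03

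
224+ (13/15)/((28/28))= 3373/15 = 224.87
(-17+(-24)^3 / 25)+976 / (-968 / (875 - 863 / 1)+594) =-1093513/1925 = -568.06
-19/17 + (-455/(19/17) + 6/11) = -1448478/3553 = -407.68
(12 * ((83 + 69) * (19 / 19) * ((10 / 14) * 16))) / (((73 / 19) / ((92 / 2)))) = 127534080/511 = 249577.46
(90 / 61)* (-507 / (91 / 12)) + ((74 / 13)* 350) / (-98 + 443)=-35569780/383019 = -92.87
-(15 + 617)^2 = -399424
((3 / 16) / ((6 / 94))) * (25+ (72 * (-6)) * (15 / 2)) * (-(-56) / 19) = -1057735/38 = -27835.13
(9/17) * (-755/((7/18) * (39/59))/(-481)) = 2405430/744107 = 3.23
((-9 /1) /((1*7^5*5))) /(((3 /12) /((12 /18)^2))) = -16/84035 = 0.00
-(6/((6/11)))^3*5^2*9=-299475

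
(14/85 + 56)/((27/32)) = 152768/2295 = 66.57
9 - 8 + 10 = 11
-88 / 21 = -4.19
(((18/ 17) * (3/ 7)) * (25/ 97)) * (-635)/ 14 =-428625/80801 = -5.30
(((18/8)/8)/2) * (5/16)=45/1024 = 0.04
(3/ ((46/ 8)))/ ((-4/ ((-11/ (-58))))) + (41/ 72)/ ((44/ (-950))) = -13015961/1056528 = -12.32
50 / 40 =5/4 = 1.25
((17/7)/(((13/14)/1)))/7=34/91 = 0.37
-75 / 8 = -9.38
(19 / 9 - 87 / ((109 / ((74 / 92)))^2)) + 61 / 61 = 702853561/226261764 = 3.11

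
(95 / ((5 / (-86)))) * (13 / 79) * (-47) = 998374/79 = 12637.65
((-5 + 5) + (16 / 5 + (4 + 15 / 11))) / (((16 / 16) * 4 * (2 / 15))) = 1413/88 = 16.06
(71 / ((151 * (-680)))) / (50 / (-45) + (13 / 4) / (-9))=639/1360510 = 0.00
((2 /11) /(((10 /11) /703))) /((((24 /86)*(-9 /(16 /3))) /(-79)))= 9552364/405 = 23586.08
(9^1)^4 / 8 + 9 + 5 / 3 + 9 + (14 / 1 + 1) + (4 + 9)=20827/24 = 867.79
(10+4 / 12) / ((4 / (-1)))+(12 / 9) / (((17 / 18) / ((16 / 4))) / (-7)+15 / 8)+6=1441/348 = 4.14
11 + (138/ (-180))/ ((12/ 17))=3569/360 = 9.91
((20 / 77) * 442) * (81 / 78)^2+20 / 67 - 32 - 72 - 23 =-194179/67067 = -2.90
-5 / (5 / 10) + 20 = 10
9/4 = 2.25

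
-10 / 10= -1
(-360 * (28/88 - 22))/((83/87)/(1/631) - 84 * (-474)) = 1493964/7736003 = 0.19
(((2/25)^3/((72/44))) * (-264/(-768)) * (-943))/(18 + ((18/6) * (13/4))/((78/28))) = -114103/24187500 = 0.00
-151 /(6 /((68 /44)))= -2567/66 = -38.89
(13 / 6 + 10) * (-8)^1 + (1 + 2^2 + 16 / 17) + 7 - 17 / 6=-8897/102 = -87.23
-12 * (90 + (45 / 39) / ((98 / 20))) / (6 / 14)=-2526.59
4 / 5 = 0.80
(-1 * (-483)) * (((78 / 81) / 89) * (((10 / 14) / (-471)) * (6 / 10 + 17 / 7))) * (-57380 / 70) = 363720344/18486279 = 19.68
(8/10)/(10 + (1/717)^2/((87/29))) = 6169068/77113355 = 0.08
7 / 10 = 0.70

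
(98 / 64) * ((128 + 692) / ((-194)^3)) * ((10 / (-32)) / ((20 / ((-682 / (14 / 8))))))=-489335/467288576 = 0.00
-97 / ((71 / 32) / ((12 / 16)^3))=-2619/142 = -18.44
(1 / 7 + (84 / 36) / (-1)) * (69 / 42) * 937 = -495673/147 = -3371.93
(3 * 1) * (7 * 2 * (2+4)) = 252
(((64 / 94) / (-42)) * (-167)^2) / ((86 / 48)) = -252.34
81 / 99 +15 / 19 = 336/209 = 1.61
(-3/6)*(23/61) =-23/122 = -0.19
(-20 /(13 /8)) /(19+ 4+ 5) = -40/91 = -0.44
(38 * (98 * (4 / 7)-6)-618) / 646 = 641/323 = 1.98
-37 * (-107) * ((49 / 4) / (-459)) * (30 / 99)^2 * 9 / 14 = -6.24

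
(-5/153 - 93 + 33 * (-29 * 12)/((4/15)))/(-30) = 6603179/4590 = 1438.60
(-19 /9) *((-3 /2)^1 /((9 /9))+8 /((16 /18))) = -95/6 = -15.83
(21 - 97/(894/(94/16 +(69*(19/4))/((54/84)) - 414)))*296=7910563/2682 = 2949.50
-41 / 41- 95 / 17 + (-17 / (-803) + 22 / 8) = -208427/54604 = -3.82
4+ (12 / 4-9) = -2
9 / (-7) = -9/7 = -1.29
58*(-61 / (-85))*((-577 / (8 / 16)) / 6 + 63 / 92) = -18714251/2346 = -7977.09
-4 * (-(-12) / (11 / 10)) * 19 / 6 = -1520/11 = -138.18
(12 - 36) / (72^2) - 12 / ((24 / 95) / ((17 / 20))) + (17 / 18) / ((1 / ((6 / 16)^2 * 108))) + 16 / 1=-10.04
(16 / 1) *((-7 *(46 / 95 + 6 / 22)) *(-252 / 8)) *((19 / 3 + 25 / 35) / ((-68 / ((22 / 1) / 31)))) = -9833712/50065 = -196.42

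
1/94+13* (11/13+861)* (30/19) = 31595299/1786 = 17690.54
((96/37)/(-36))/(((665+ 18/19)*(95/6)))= -16/2340805 = 0.00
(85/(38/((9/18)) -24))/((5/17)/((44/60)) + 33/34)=15895/13338 = 1.19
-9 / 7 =-1.29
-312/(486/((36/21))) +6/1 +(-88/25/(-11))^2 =590846/118125 = 5.00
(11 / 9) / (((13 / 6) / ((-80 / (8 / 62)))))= -13640/39 = -349.74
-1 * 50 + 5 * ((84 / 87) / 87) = -126010/2523 = -49.94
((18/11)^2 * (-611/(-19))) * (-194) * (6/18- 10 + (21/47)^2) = 158147.63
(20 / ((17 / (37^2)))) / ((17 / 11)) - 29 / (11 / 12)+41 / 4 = 12979971/12716 = 1020.76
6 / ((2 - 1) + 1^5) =3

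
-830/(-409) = 830/409 = 2.03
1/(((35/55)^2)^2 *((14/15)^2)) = 3294225/470596 = 7.00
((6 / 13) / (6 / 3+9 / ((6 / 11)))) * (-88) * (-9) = 19.76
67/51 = 1.31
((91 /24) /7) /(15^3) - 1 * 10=-10.00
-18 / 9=-2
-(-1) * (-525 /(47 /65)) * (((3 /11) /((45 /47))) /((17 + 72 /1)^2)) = -2275/87131 = -0.03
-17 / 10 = -1.70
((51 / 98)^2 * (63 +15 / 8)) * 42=737.93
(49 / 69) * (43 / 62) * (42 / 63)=2107/6417 = 0.33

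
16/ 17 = 0.94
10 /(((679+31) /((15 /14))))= 15/994 = 0.02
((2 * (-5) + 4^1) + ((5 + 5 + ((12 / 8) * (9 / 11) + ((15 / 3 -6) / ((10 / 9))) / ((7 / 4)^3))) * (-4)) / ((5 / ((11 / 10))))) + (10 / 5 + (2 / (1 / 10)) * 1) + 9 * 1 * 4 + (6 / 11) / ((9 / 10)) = 60661123/1414875 = 42.87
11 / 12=0.92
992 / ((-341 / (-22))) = 64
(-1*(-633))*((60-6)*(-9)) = -307638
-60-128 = -188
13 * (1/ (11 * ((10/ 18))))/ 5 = 117/275 = 0.43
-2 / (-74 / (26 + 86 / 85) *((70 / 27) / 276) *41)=29808/15725 = 1.90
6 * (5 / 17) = 30/17 = 1.76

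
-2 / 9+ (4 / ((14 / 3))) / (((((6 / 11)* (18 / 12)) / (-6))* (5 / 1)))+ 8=2054/315 = 6.52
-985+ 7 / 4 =-3933/4 = -983.25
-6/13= -0.46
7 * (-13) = -91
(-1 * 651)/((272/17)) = -651/16 = -40.69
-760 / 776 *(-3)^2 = -855/97 = -8.81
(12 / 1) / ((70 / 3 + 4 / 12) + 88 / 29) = 1044/2323 = 0.45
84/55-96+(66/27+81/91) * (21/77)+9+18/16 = -10022609/120120 = -83.44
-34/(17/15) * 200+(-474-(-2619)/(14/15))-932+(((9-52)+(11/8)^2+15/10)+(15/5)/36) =-6235427/1344 = -4639.45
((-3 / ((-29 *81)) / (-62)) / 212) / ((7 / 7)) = -1/10291752 = 0.00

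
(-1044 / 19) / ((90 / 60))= -696/19 = -36.63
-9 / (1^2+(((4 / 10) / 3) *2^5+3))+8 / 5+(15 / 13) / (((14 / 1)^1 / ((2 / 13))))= 384311/733460 = 0.52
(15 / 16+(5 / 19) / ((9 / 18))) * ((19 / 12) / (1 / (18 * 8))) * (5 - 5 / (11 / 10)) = 6675/44 = 151.70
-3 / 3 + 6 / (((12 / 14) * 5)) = 2/5 = 0.40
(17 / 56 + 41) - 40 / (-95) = 44395/1064 = 41.72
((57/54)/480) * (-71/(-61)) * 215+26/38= 2472437/2002752 = 1.23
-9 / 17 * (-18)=162/17 = 9.53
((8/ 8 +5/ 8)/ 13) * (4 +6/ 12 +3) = 15/16 = 0.94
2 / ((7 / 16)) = 4.57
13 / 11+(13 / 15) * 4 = 767/165 = 4.65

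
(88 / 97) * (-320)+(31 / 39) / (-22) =-24164287/83226 = -290.35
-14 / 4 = -7/2 = -3.50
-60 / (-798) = 10/133 = 0.08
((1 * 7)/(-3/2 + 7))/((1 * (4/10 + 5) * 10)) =7/297 = 0.02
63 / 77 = 9/11 = 0.82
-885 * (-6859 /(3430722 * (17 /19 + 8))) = 38444695/193264006 = 0.20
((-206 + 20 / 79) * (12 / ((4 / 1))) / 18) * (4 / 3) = -3612/79 = -45.72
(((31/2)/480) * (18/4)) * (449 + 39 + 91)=53847/640 = 84.14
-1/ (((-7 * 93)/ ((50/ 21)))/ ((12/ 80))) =5/9114 = 0.00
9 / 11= 0.82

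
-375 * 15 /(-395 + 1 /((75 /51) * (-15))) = 2109375/148142 = 14.24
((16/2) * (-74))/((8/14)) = -1036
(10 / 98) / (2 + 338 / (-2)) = -5/8183 = 0.00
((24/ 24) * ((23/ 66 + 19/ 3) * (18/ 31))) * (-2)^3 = -10584/341 = -31.04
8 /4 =2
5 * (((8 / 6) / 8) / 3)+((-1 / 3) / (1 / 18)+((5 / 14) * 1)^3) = -140191/24696 = -5.68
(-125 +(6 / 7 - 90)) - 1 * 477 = -4838/7 = -691.14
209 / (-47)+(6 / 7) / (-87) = -42521/9541 = -4.46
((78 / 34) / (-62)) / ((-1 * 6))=13/2108 = 0.01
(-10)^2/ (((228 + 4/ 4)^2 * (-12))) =-25/157323 = 0.00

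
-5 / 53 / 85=-1/901 = 0.00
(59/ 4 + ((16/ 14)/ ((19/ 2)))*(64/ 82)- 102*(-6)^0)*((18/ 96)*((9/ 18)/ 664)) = -5703147/463461376 = -0.01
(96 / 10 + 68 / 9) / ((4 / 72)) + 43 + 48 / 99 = 58127/165 = 352.28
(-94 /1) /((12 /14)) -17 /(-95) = -109.49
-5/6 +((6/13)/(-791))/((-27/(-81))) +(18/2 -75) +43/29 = -116931125/1789242 = -65.35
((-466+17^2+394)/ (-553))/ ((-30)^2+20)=-31/72680 = 0.00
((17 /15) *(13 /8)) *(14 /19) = 1547/1140 = 1.36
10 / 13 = 0.77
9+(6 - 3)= 12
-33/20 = -1.65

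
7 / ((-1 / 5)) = -35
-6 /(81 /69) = -46/9 = -5.11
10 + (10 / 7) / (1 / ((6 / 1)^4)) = 13030/7 = 1861.43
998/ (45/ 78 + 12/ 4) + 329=56545/93 = 608.01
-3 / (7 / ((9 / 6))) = -9/14 = -0.64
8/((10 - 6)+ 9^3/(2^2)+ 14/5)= 160/3781 = 0.04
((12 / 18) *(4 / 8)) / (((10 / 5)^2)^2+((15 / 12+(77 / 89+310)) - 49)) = 356/298095 = 0.00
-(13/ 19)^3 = -2197/6859 = -0.32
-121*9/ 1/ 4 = -1089/4 = -272.25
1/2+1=3/2 = 1.50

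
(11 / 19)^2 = 121/361 = 0.34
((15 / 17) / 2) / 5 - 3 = -2.91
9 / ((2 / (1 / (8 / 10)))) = 45/8 = 5.62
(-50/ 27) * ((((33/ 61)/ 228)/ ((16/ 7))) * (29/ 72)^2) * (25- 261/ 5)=5504345/648891648 = 0.01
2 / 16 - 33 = -263/8 = -32.88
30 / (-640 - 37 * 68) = -5/526 = -0.01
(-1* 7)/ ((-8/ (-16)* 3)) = -4.67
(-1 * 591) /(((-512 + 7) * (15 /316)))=62252/2525 = 24.65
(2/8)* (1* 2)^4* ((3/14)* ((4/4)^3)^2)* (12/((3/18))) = 432/7 = 61.71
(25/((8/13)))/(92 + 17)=325/872 = 0.37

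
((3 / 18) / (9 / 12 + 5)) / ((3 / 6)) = 4/69 = 0.06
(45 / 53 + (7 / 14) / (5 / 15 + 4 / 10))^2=3186225/1359556 = 2.34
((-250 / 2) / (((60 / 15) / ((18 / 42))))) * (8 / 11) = -9.74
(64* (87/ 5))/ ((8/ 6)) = 4176/5 = 835.20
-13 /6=-2.17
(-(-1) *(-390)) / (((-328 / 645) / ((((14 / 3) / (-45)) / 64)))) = -19565/15744 = -1.24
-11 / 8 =-1.38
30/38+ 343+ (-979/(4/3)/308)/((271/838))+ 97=124973413/288344 = 433.42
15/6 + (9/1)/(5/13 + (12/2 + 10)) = 433/142 = 3.05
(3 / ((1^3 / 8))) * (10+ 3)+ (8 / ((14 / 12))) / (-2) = 308.57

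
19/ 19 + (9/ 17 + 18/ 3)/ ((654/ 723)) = 30457/3706 = 8.22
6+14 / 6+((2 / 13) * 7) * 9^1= 703/39 = 18.03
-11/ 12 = -0.92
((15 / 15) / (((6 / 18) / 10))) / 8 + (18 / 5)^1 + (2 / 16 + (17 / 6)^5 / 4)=8261797/155520 = 53.12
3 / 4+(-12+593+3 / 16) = 9311/16 = 581.94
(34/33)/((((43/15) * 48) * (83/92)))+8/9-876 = -618401903/706662 = -875.10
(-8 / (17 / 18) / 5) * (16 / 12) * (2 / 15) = -128/425 = -0.30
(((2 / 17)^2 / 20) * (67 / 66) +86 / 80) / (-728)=-410359/277717440 = 0.00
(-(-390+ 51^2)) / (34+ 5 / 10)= -64.09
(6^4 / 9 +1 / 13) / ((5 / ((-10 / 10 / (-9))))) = 1873/585 = 3.20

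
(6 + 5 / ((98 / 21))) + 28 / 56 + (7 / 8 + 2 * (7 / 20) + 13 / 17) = 47177/4760 = 9.91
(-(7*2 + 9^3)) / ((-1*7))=106.14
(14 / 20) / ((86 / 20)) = 7/43 = 0.16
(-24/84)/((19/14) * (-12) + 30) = -1/48 = -0.02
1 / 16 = 0.06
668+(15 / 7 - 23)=4530/7 = 647.14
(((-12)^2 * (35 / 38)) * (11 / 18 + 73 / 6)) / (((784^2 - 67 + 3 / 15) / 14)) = 1127000/29192987 = 0.04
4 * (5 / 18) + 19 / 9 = 29/9 = 3.22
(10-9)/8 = 1/8 = 0.12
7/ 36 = 0.19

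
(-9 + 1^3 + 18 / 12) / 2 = -13/4 = -3.25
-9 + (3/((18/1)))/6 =-323/36 = -8.97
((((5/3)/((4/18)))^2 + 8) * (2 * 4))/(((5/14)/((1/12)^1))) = 1799/15 = 119.93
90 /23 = 3.91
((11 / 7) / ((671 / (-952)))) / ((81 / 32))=-4352/4941 = -0.88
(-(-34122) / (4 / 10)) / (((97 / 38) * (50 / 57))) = 18477063/485 = 38097.04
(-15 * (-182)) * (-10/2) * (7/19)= -95550/19 = -5028.95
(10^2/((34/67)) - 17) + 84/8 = 6479/34 = 190.56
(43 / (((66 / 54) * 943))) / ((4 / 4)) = 387/10373 = 0.04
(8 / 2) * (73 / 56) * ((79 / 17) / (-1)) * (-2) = 5767/119 = 48.46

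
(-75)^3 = -421875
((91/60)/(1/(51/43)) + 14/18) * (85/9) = 339031/13932 = 24.33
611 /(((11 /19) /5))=58045/11 = 5276.82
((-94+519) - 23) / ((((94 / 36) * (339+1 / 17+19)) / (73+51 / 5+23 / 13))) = 226465092/6198595 = 36.53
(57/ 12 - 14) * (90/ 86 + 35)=-28675/86 = -333.43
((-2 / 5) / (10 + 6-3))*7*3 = -42/65 = -0.65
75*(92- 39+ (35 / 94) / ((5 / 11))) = 379425/94 = 4036.44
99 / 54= 11/6 = 1.83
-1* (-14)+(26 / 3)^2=802/9 = 89.11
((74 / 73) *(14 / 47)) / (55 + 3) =0.01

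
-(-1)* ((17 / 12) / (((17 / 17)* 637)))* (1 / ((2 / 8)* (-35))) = -17/66885 = 0.00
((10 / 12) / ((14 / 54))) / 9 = 5/14 = 0.36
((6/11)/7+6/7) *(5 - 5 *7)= -2160/77 = -28.05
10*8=80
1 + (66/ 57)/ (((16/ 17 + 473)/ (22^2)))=334099/153083 = 2.18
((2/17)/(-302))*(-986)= 58/151 = 0.38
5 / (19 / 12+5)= 60/79 = 0.76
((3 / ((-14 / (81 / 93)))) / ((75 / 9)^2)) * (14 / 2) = -729/38750 = -0.02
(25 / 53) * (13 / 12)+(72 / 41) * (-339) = -15510163/26076 = -594.81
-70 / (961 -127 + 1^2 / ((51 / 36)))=-119/1419 = -0.08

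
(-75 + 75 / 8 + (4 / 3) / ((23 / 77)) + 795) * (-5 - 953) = -194032841/276 = -703017.54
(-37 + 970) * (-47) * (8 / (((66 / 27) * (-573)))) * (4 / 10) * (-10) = -2104848/2101 = -1001.83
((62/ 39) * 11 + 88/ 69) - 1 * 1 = 17.76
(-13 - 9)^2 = 484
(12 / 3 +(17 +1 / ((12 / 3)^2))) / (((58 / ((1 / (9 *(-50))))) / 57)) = -0.05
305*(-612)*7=-1306620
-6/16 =-0.38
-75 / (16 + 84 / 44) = -825/197 = -4.19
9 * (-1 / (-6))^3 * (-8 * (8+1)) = -3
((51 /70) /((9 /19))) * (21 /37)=323/370 = 0.87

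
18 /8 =2.25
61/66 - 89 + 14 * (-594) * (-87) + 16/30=238723471/330 = 723404.46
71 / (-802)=-71/802 = -0.09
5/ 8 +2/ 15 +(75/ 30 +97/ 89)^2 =12970441/950520 = 13.65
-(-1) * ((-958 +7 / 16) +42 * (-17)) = -26745/16 = -1671.56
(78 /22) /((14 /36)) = 702/77 = 9.12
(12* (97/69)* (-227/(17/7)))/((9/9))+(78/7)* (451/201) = -284568642/183379 = -1551.81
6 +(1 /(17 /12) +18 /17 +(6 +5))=319/17 = 18.76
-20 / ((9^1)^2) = -20/81 = -0.25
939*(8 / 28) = 1878/7 = 268.29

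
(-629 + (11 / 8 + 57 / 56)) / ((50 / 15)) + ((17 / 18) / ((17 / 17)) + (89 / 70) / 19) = -8952161/47880 = -186.97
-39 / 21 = -13/7 = -1.86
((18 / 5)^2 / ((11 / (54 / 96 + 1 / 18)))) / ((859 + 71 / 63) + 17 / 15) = 50463/59685340 = 0.00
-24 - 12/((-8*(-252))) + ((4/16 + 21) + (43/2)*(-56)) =-1206.76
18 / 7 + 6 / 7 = 24/7 = 3.43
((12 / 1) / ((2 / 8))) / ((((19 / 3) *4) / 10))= 360/19 = 18.95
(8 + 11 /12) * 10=535/6 = 89.17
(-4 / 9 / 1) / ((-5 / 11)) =44/45 = 0.98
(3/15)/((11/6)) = 6/55 = 0.11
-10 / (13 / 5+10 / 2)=-25/19 = -1.32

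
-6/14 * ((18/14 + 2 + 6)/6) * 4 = -130/49 = -2.65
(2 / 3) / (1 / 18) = 12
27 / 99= 0.27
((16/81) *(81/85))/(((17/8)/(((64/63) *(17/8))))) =1024/5355 = 0.19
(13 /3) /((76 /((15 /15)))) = 13/228 = 0.06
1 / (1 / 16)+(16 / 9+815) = 7495/9 = 832.78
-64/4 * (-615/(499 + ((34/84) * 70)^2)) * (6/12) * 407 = 4505490/2929 = 1538.23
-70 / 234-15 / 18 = -265/234 = -1.13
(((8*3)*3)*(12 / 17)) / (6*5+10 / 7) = 1512/935 = 1.62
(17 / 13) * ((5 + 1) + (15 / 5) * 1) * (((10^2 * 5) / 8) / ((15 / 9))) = 11475/26 = 441.35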